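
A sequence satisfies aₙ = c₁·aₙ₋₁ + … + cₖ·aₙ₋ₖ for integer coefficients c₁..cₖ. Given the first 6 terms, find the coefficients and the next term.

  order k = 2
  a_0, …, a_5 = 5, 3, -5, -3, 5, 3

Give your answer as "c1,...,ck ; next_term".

  a_2 = 0·3 + -1·5 = -5
  a_3 = 0·-5 + -1·3 = -3
  a_4 = 0·-3 + -1·-5 = 5
  a_5 = 0·5 + -1·-3 = 3
  a_6 = 0·3 + -1·5 = -5

0,-1 ; -5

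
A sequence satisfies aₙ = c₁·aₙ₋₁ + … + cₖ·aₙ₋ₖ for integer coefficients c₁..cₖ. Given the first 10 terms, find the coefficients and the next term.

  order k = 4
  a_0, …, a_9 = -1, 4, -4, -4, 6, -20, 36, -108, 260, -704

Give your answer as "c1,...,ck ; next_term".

-2,2,2,2 ; 1784

  a_4 = -2·-4 + 2·-4 + 2·4 + 2·-1 = 6
  a_5 = -2·6 + 2·-4 + 2·-4 + 2·4 = -20
  a_6 = -2·-20 + 2·6 + 2·-4 + 2·-4 = 36
  a_7 = -2·36 + 2·-20 + 2·6 + 2·-4 = -108
  a_8 = -2·-108 + 2·36 + 2·-20 + 2·6 = 260
  a_9 = -2·260 + 2·-108 + 2·36 + 2·-20 = -704
  a_10 = -2·-704 + 2·260 + 2·-108 + 2·36 = 1784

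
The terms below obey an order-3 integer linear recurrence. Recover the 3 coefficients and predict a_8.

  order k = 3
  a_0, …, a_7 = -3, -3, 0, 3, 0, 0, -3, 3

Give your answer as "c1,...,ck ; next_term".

-1,0,-1 ; -3

  a_3 = -1·0 + 0·-3 + -1·-3 = 3
  a_4 = -1·3 + 0·0 + -1·-3 = 0
  a_5 = -1·0 + 0·3 + -1·0 = 0
  a_6 = -1·0 + 0·0 + -1·3 = -3
  a_7 = -1·-3 + 0·0 + -1·0 = 3
  a_8 = -1·3 + 0·-3 + -1·0 = -3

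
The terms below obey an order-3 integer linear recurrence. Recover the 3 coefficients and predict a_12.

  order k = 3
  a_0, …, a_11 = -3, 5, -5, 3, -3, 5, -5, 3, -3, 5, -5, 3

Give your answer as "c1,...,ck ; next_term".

-1,-1,-1 ; -3

  a_3 = -1·-5 + -1·5 + -1·-3 = 3
  a_4 = -1·3 + -1·-5 + -1·5 = -3
  a_5 = -1·-3 + -1·3 + -1·-5 = 5
  a_6 = -1·5 + -1·-3 + -1·3 = -5
  a_7 = -1·-5 + -1·5 + -1·-3 = 3
  a_8 = -1·3 + -1·-5 + -1·5 = -3
  a_9 = -1·-3 + -1·3 + -1·-5 = 5
  a_10 = -1·5 + -1·-3 + -1·3 = -5
  a_11 = -1·-5 + -1·5 + -1·-3 = 3
  a_12 = -1·3 + -1·-5 + -1·5 = -3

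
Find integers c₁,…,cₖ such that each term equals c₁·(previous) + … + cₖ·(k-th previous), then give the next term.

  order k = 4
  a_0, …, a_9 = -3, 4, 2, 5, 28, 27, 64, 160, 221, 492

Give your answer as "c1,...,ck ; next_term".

1,1,3,-3 ; 1001

  a_4 = 1·5 + 1·2 + 3·4 + -3·-3 = 28
  a_5 = 1·28 + 1·5 + 3·2 + -3·4 = 27
  a_6 = 1·27 + 1·28 + 3·5 + -3·2 = 64
  a_7 = 1·64 + 1·27 + 3·28 + -3·5 = 160
  a_8 = 1·160 + 1·64 + 3·27 + -3·28 = 221
  a_9 = 1·221 + 1·160 + 3·64 + -3·27 = 492
  a_10 = 1·492 + 1·221 + 3·160 + -3·64 = 1001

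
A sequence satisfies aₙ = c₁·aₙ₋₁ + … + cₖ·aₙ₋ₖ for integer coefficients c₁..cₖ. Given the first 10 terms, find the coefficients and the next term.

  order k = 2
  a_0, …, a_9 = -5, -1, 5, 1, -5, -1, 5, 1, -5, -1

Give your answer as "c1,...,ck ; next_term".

  a_2 = 0·-1 + -1·-5 = 5
  a_3 = 0·5 + -1·-1 = 1
  a_4 = 0·1 + -1·5 = -5
  a_5 = 0·-5 + -1·1 = -1
  a_6 = 0·-1 + -1·-5 = 5
  a_7 = 0·5 + -1·-1 = 1
  a_8 = 0·1 + -1·5 = -5
  a_9 = 0·-5 + -1·1 = -1
  a_10 = 0·-1 + -1·-5 = 5

0,-1 ; 5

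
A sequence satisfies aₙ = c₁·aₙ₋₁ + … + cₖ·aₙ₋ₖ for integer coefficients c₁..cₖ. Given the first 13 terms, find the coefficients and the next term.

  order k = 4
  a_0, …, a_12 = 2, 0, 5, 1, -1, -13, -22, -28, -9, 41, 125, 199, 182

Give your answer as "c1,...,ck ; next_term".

  a_4 = 2·1 + -1·5 + -2·0 + 1·2 = -1
  a_5 = 2·-1 + -1·1 + -2·5 + 1·0 = -13
  a_6 = 2·-13 + -1·-1 + -2·1 + 1·5 = -22
  a_7 = 2·-22 + -1·-13 + -2·-1 + 1·1 = -28
  a_8 = 2·-28 + -1·-22 + -2·-13 + 1·-1 = -9
  a_9 = 2·-9 + -1·-28 + -2·-22 + 1·-13 = 41
  a_10 = 2·41 + -1·-9 + -2·-28 + 1·-22 = 125
  a_11 = 2·125 + -1·41 + -2·-9 + 1·-28 = 199
  a_12 = 2·199 + -1·125 + -2·41 + 1·-9 = 182
  a_13 = 2·182 + -1·199 + -2·125 + 1·41 = -44

2,-1,-2,1 ; -44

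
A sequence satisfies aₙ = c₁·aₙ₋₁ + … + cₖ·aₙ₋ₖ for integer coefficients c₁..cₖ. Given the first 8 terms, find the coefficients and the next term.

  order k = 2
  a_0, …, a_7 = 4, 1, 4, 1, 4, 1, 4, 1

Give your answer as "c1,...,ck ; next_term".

0,1 ; 4

  a_2 = 0·1 + 1·4 = 4
  a_3 = 0·4 + 1·1 = 1
  a_4 = 0·1 + 1·4 = 4
  a_5 = 0·4 + 1·1 = 1
  a_6 = 0·1 + 1·4 = 4
  a_7 = 0·4 + 1·1 = 1
  a_8 = 0·1 + 1·4 = 4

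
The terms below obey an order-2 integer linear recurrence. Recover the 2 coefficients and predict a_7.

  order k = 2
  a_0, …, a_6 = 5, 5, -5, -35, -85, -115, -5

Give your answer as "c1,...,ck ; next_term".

  a_2 = 3·5 + -4·5 = -5
  a_3 = 3·-5 + -4·5 = -35
  a_4 = 3·-35 + -4·-5 = -85
  a_5 = 3·-85 + -4·-35 = -115
  a_6 = 3·-115 + -4·-85 = -5
  a_7 = 3·-5 + -4·-115 = 445

3,-4 ; 445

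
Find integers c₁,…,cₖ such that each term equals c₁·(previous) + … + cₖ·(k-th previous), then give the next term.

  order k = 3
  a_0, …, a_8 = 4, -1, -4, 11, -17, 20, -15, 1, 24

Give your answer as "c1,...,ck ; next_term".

  a_3 = -1·-4 + 1·-1 + 2·4 = 11
  a_4 = -1·11 + 1·-4 + 2·-1 = -17
  a_5 = -1·-17 + 1·11 + 2·-4 = 20
  a_6 = -1·20 + 1·-17 + 2·11 = -15
  a_7 = -1·-15 + 1·20 + 2·-17 = 1
  a_8 = -1·1 + 1·-15 + 2·20 = 24
  a_9 = -1·24 + 1·1 + 2·-15 = -53

-1,1,2 ; -53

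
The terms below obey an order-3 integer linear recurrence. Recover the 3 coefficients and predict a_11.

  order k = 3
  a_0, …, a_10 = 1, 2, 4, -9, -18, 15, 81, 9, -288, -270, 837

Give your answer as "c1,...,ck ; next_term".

0,-3,-3 ; 1674

  a_3 = 0·4 + -3·2 + -3·1 = -9
  a_4 = 0·-9 + -3·4 + -3·2 = -18
  a_5 = 0·-18 + -3·-9 + -3·4 = 15
  a_6 = 0·15 + -3·-18 + -3·-9 = 81
  a_7 = 0·81 + -3·15 + -3·-18 = 9
  a_8 = 0·9 + -3·81 + -3·15 = -288
  a_9 = 0·-288 + -3·9 + -3·81 = -270
  a_10 = 0·-270 + -3·-288 + -3·9 = 837
  a_11 = 0·837 + -3·-270 + -3·-288 = 1674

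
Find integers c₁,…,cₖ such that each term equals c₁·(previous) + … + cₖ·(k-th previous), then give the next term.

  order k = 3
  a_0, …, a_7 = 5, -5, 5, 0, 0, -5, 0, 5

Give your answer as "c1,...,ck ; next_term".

0,-1,-1 ; 5

  a_3 = 0·5 + -1·-5 + -1·5 = 0
  a_4 = 0·0 + -1·5 + -1·-5 = 0
  a_5 = 0·0 + -1·0 + -1·5 = -5
  a_6 = 0·-5 + -1·0 + -1·0 = 0
  a_7 = 0·0 + -1·-5 + -1·0 = 5
  a_8 = 0·5 + -1·0 + -1·-5 = 5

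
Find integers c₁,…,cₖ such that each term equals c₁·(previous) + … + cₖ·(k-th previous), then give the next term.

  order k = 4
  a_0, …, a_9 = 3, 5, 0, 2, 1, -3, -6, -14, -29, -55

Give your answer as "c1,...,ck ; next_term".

  a_4 = 2·2 + 0·0 + 0·5 + -1·3 = 1
  a_5 = 2·1 + 0·2 + 0·0 + -1·5 = -3
  a_6 = 2·-3 + 0·1 + 0·2 + -1·0 = -6
  a_7 = 2·-6 + 0·-3 + 0·1 + -1·2 = -14
  a_8 = 2·-14 + 0·-6 + 0·-3 + -1·1 = -29
  a_9 = 2·-29 + 0·-14 + 0·-6 + -1·-3 = -55
  a_10 = 2·-55 + 0·-29 + 0·-14 + -1·-6 = -104

2,0,0,-1 ; -104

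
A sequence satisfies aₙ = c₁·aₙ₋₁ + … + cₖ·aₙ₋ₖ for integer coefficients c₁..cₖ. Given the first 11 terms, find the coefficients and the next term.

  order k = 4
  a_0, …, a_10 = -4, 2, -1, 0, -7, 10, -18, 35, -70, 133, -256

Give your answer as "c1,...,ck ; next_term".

-1,1,-1,1 ; 494

  a_4 = -1·0 + 1·-1 + -1·2 + 1·-4 = -7
  a_5 = -1·-7 + 1·0 + -1·-1 + 1·2 = 10
  a_6 = -1·10 + 1·-7 + -1·0 + 1·-1 = -18
  a_7 = -1·-18 + 1·10 + -1·-7 + 1·0 = 35
  a_8 = -1·35 + 1·-18 + -1·10 + 1·-7 = -70
  a_9 = -1·-70 + 1·35 + -1·-18 + 1·10 = 133
  a_10 = -1·133 + 1·-70 + -1·35 + 1·-18 = -256
  a_11 = -1·-256 + 1·133 + -1·-70 + 1·35 = 494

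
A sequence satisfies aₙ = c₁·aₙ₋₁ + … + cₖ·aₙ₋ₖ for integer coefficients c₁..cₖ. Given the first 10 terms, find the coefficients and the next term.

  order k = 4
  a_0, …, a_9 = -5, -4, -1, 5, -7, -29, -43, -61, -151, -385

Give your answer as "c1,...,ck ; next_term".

  a_4 = 2·5 + -1·-1 + 2·-4 + 2·-5 = -7
  a_5 = 2·-7 + -1·5 + 2·-1 + 2·-4 = -29
  a_6 = 2·-29 + -1·-7 + 2·5 + 2·-1 = -43
  a_7 = 2·-43 + -1·-29 + 2·-7 + 2·5 = -61
  a_8 = 2·-61 + -1·-43 + 2·-29 + 2·-7 = -151
  a_9 = 2·-151 + -1·-61 + 2·-43 + 2·-29 = -385
  a_10 = 2·-385 + -1·-151 + 2·-61 + 2·-43 = -827

2,-1,2,2 ; -827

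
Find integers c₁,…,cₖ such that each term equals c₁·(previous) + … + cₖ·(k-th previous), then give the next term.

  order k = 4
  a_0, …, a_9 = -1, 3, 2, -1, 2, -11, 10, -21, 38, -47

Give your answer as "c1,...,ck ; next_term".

-1,1,-1,-2 ; 86

  a_4 = -1·-1 + 1·2 + -1·3 + -2·-1 = 2
  a_5 = -1·2 + 1·-1 + -1·2 + -2·3 = -11
  a_6 = -1·-11 + 1·2 + -1·-1 + -2·2 = 10
  a_7 = -1·10 + 1·-11 + -1·2 + -2·-1 = -21
  a_8 = -1·-21 + 1·10 + -1·-11 + -2·2 = 38
  a_9 = -1·38 + 1·-21 + -1·10 + -2·-11 = -47
  a_10 = -1·-47 + 1·38 + -1·-21 + -2·10 = 86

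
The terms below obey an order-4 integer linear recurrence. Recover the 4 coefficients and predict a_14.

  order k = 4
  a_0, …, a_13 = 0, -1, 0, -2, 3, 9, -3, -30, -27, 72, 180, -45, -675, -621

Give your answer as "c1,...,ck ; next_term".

  a_4 = 0·-2 + -3·0 + -3·-1 + -3·0 = 3
  a_5 = 0·3 + -3·-2 + -3·0 + -3·-1 = 9
  a_6 = 0·9 + -3·3 + -3·-2 + -3·0 = -3
  a_7 = 0·-3 + -3·9 + -3·3 + -3·-2 = -30
  a_8 = 0·-30 + -3·-3 + -3·9 + -3·3 = -27
  a_9 = 0·-27 + -3·-30 + -3·-3 + -3·9 = 72
  a_10 = 0·72 + -3·-27 + -3·-30 + -3·-3 = 180
  a_11 = 0·180 + -3·72 + -3·-27 + -3·-30 = -45
  a_12 = 0·-45 + -3·180 + -3·72 + -3·-27 = -675
  a_13 = 0·-675 + -3·-45 + -3·180 + -3·72 = -621
  a_14 = 0·-621 + -3·-675 + -3·-45 + -3·180 = 1620

0,-3,-3,-3 ; 1620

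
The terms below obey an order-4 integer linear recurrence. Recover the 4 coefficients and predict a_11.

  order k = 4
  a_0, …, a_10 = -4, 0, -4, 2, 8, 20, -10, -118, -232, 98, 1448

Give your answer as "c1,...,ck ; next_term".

  a_4 = 2·2 + -4·-4 + -3·0 + 3·-4 = 8
  a_5 = 2·8 + -4·2 + -3·-4 + 3·0 = 20
  a_6 = 2·20 + -4·8 + -3·2 + 3·-4 = -10
  a_7 = 2·-10 + -4·20 + -3·8 + 3·2 = -118
  a_8 = 2·-118 + -4·-10 + -3·20 + 3·8 = -232
  a_9 = 2·-232 + -4·-118 + -3·-10 + 3·20 = 98
  a_10 = 2·98 + -4·-232 + -3·-118 + 3·-10 = 1448
  a_11 = 2·1448 + -4·98 + -3·-232 + 3·-118 = 2846

2,-4,-3,3 ; 2846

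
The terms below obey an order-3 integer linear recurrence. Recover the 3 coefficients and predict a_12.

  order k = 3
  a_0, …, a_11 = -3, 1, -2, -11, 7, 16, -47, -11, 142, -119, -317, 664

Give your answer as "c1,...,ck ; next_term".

  a_3 = 0·-2 + -2·1 + 3·-3 = -11
  a_4 = 0·-11 + -2·-2 + 3·1 = 7
  a_5 = 0·7 + -2·-11 + 3·-2 = 16
  a_6 = 0·16 + -2·7 + 3·-11 = -47
  a_7 = 0·-47 + -2·16 + 3·7 = -11
  a_8 = 0·-11 + -2·-47 + 3·16 = 142
  a_9 = 0·142 + -2·-11 + 3·-47 = -119
  a_10 = 0·-119 + -2·142 + 3·-11 = -317
  a_11 = 0·-317 + -2·-119 + 3·142 = 664
  a_12 = 0·664 + -2·-317 + 3·-119 = 277

0,-2,3 ; 277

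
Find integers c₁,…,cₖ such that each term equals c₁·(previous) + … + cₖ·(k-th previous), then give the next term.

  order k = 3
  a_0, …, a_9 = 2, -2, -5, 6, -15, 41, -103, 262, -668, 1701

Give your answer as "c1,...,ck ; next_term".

-2,1,-1 ; -4332

  a_3 = -2·-5 + 1·-2 + -1·2 = 6
  a_4 = -2·6 + 1·-5 + -1·-2 = -15
  a_5 = -2·-15 + 1·6 + -1·-5 = 41
  a_6 = -2·41 + 1·-15 + -1·6 = -103
  a_7 = -2·-103 + 1·41 + -1·-15 = 262
  a_8 = -2·262 + 1·-103 + -1·41 = -668
  a_9 = -2·-668 + 1·262 + -1·-103 = 1701
  a_10 = -2·1701 + 1·-668 + -1·262 = -4332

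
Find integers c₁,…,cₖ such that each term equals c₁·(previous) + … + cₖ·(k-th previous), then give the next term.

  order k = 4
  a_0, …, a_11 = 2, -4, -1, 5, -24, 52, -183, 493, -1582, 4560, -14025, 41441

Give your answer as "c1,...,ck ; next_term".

-2,4,4,3 ; -125488

  a_4 = -2·5 + 4·-1 + 4·-4 + 3·2 = -24
  a_5 = -2·-24 + 4·5 + 4·-1 + 3·-4 = 52
  a_6 = -2·52 + 4·-24 + 4·5 + 3·-1 = -183
  a_7 = -2·-183 + 4·52 + 4·-24 + 3·5 = 493
  a_8 = -2·493 + 4·-183 + 4·52 + 3·-24 = -1582
  a_9 = -2·-1582 + 4·493 + 4·-183 + 3·52 = 4560
  a_10 = -2·4560 + 4·-1582 + 4·493 + 3·-183 = -14025
  a_11 = -2·-14025 + 4·4560 + 4·-1582 + 3·493 = 41441
  a_12 = -2·41441 + 4·-14025 + 4·4560 + 3·-1582 = -125488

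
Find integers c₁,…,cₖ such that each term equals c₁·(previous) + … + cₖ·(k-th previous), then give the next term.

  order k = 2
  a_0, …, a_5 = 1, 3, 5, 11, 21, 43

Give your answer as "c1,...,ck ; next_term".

  a_2 = 1·3 + 2·1 = 5
  a_3 = 1·5 + 2·3 = 11
  a_4 = 1·11 + 2·5 = 21
  a_5 = 1·21 + 2·11 = 43
  a_6 = 1·43 + 2·21 = 85

1,2 ; 85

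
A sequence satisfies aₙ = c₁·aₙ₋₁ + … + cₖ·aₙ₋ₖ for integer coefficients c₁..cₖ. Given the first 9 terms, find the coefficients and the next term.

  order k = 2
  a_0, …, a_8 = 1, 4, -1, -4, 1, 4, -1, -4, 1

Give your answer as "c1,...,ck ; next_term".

  a_2 = 0·4 + -1·1 = -1
  a_3 = 0·-1 + -1·4 = -4
  a_4 = 0·-4 + -1·-1 = 1
  a_5 = 0·1 + -1·-4 = 4
  a_6 = 0·4 + -1·1 = -1
  a_7 = 0·-1 + -1·4 = -4
  a_8 = 0·-4 + -1·-1 = 1
  a_9 = 0·1 + -1·-4 = 4

0,-1 ; 4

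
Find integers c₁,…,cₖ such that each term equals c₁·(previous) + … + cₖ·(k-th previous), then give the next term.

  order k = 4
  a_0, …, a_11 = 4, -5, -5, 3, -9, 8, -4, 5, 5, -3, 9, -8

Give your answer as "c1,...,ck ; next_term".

0,1,0,-1 ; 4

  a_4 = 0·3 + 1·-5 + 0·-5 + -1·4 = -9
  a_5 = 0·-9 + 1·3 + 0·-5 + -1·-5 = 8
  a_6 = 0·8 + 1·-9 + 0·3 + -1·-5 = -4
  a_7 = 0·-4 + 1·8 + 0·-9 + -1·3 = 5
  a_8 = 0·5 + 1·-4 + 0·8 + -1·-9 = 5
  a_9 = 0·5 + 1·5 + 0·-4 + -1·8 = -3
  a_10 = 0·-3 + 1·5 + 0·5 + -1·-4 = 9
  a_11 = 0·9 + 1·-3 + 0·5 + -1·5 = -8
  a_12 = 0·-8 + 1·9 + 0·-3 + -1·5 = 4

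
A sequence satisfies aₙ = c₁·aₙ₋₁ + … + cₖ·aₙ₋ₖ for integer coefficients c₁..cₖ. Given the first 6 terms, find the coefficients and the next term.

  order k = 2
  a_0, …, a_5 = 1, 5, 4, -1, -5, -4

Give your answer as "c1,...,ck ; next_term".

1,-1 ; 1

  a_2 = 1·5 + -1·1 = 4
  a_3 = 1·4 + -1·5 = -1
  a_4 = 1·-1 + -1·4 = -5
  a_5 = 1·-5 + -1·-1 = -4
  a_6 = 1·-4 + -1·-5 = 1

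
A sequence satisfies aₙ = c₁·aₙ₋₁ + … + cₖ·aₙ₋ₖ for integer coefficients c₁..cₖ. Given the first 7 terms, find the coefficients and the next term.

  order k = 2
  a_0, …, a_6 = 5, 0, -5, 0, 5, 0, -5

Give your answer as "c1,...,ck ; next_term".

0,-1 ; 0

  a_2 = 0·0 + -1·5 = -5
  a_3 = 0·-5 + -1·0 = 0
  a_4 = 0·0 + -1·-5 = 5
  a_5 = 0·5 + -1·0 = 0
  a_6 = 0·0 + -1·5 = -5
  a_7 = 0·-5 + -1·0 = 0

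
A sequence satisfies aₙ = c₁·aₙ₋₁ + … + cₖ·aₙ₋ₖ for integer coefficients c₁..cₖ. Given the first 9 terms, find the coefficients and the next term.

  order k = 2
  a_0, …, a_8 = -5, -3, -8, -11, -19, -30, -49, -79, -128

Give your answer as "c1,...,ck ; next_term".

  a_2 = 1·-3 + 1·-5 = -8
  a_3 = 1·-8 + 1·-3 = -11
  a_4 = 1·-11 + 1·-8 = -19
  a_5 = 1·-19 + 1·-11 = -30
  a_6 = 1·-30 + 1·-19 = -49
  a_7 = 1·-49 + 1·-30 = -79
  a_8 = 1·-79 + 1·-49 = -128
  a_9 = 1·-128 + 1·-79 = -207

1,1 ; -207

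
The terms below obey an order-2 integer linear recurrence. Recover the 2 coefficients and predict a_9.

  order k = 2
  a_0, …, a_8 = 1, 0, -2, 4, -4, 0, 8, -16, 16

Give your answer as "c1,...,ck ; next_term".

-2,-2 ; 0

  a_2 = -2·0 + -2·1 = -2
  a_3 = -2·-2 + -2·0 = 4
  a_4 = -2·4 + -2·-2 = -4
  a_5 = -2·-4 + -2·4 = 0
  a_6 = -2·0 + -2·-4 = 8
  a_7 = -2·8 + -2·0 = -16
  a_8 = -2·-16 + -2·8 = 16
  a_9 = -2·16 + -2·-16 = 0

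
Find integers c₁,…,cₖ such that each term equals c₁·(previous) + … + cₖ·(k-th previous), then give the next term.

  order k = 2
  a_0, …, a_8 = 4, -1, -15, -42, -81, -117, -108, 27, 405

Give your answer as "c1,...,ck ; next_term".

3,-3 ; 1134

  a_2 = 3·-1 + -3·4 = -15
  a_3 = 3·-15 + -3·-1 = -42
  a_4 = 3·-42 + -3·-15 = -81
  a_5 = 3·-81 + -3·-42 = -117
  a_6 = 3·-117 + -3·-81 = -108
  a_7 = 3·-108 + -3·-117 = 27
  a_8 = 3·27 + -3·-108 = 405
  a_9 = 3·405 + -3·27 = 1134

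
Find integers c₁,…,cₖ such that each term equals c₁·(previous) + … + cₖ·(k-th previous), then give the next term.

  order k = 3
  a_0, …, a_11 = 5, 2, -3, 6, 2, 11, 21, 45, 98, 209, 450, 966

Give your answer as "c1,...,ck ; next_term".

1,2,1 ; 2075

  a_3 = 1·-3 + 2·2 + 1·5 = 6
  a_4 = 1·6 + 2·-3 + 1·2 = 2
  a_5 = 1·2 + 2·6 + 1·-3 = 11
  a_6 = 1·11 + 2·2 + 1·6 = 21
  a_7 = 1·21 + 2·11 + 1·2 = 45
  a_8 = 1·45 + 2·21 + 1·11 = 98
  a_9 = 1·98 + 2·45 + 1·21 = 209
  a_10 = 1·209 + 2·98 + 1·45 = 450
  a_11 = 1·450 + 2·209 + 1·98 = 966
  a_12 = 1·966 + 2·450 + 1·209 = 2075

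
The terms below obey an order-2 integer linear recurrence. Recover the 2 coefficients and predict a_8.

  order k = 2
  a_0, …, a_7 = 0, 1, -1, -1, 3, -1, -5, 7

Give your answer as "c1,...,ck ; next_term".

  a_2 = -1·1 + -2·0 = -1
  a_3 = -1·-1 + -2·1 = -1
  a_4 = -1·-1 + -2·-1 = 3
  a_5 = -1·3 + -2·-1 = -1
  a_6 = -1·-1 + -2·3 = -5
  a_7 = -1·-5 + -2·-1 = 7
  a_8 = -1·7 + -2·-5 = 3

-1,-2 ; 3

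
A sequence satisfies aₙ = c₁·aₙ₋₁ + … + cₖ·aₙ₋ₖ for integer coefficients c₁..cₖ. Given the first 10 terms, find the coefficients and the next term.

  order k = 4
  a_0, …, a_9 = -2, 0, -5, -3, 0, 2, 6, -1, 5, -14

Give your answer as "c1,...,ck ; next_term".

-1,1,-1,-1 ; 14

  a_4 = -1·-3 + 1·-5 + -1·0 + -1·-2 = 0
  a_5 = -1·0 + 1·-3 + -1·-5 + -1·0 = 2
  a_6 = -1·2 + 1·0 + -1·-3 + -1·-5 = 6
  a_7 = -1·6 + 1·2 + -1·0 + -1·-3 = -1
  a_8 = -1·-1 + 1·6 + -1·2 + -1·0 = 5
  a_9 = -1·5 + 1·-1 + -1·6 + -1·2 = -14
  a_10 = -1·-14 + 1·5 + -1·-1 + -1·6 = 14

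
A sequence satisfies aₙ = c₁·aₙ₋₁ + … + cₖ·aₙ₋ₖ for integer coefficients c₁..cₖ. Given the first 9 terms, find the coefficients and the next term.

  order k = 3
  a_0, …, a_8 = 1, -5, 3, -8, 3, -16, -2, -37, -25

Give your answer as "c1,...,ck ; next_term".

1,2,-1 ; -97

  a_3 = 1·3 + 2·-5 + -1·1 = -8
  a_4 = 1·-8 + 2·3 + -1·-5 = 3
  a_5 = 1·3 + 2·-8 + -1·3 = -16
  a_6 = 1·-16 + 2·3 + -1·-8 = -2
  a_7 = 1·-2 + 2·-16 + -1·3 = -37
  a_8 = 1·-37 + 2·-2 + -1·-16 = -25
  a_9 = 1·-25 + 2·-37 + -1·-2 = -97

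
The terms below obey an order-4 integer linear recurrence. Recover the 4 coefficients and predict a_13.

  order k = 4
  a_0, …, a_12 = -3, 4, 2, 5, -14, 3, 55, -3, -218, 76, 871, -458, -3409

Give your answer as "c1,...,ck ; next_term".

0,-3,1,4 ; 2549

  a_4 = 0·5 + -3·2 + 1·4 + 4·-3 = -14
  a_5 = 0·-14 + -3·5 + 1·2 + 4·4 = 3
  a_6 = 0·3 + -3·-14 + 1·5 + 4·2 = 55
  a_7 = 0·55 + -3·3 + 1·-14 + 4·5 = -3
  a_8 = 0·-3 + -3·55 + 1·3 + 4·-14 = -218
  a_9 = 0·-218 + -3·-3 + 1·55 + 4·3 = 76
  a_10 = 0·76 + -3·-218 + 1·-3 + 4·55 = 871
  a_11 = 0·871 + -3·76 + 1·-218 + 4·-3 = -458
  a_12 = 0·-458 + -3·871 + 1·76 + 4·-218 = -3409
  a_13 = 0·-3409 + -3·-458 + 1·871 + 4·76 = 2549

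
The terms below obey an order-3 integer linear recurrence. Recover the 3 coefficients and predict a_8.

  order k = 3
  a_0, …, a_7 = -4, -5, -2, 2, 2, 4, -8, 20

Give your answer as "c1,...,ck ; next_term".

-2,2,-2 ; -64

  a_3 = -2·-2 + 2·-5 + -2·-4 = 2
  a_4 = -2·2 + 2·-2 + -2·-5 = 2
  a_5 = -2·2 + 2·2 + -2·-2 = 4
  a_6 = -2·4 + 2·2 + -2·2 = -8
  a_7 = -2·-8 + 2·4 + -2·2 = 20
  a_8 = -2·20 + 2·-8 + -2·4 = -64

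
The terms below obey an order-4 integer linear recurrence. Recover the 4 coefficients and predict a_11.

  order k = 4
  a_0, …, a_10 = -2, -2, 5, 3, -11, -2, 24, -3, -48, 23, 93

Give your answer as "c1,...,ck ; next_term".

  a_4 = 0·3 + -1·5 + 1·-2 + 2·-2 = -11
  a_5 = 0·-11 + -1·3 + 1·5 + 2·-2 = -2
  a_6 = 0·-2 + -1·-11 + 1·3 + 2·5 = 24
  a_7 = 0·24 + -1·-2 + 1·-11 + 2·3 = -3
  a_8 = 0·-3 + -1·24 + 1·-2 + 2·-11 = -48
  a_9 = 0·-48 + -1·-3 + 1·24 + 2·-2 = 23
  a_10 = 0·23 + -1·-48 + 1·-3 + 2·24 = 93
  a_11 = 0·93 + -1·23 + 1·-48 + 2·-3 = -77

0,-1,1,2 ; -77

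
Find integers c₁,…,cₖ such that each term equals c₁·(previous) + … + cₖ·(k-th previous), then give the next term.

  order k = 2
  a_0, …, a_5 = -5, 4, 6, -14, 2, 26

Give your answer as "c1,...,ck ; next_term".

-1,-2 ; -30

  a_2 = -1·4 + -2·-5 = 6
  a_3 = -1·6 + -2·4 = -14
  a_4 = -1·-14 + -2·6 = 2
  a_5 = -1·2 + -2·-14 = 26
  a_6 = -1·26 + -2·2 = -30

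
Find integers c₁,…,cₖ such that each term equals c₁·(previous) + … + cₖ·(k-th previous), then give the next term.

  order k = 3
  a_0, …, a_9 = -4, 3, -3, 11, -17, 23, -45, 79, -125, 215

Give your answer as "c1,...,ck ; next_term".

  a_3 = -1·-3 + 0·3 + -2·-4 = 11
  a_4 = -1·11 + 0·-3 + -2·3 = -17
  a_5 = -1·-17 + 0·11 + -2·-3 = 23
  a_6 = -1·23 + 0·-17 + -2·11 = -45
  a_7 = -1·-45 + 0·23 + -2·-17 = 79
  a_8 = -1·79 + 0·-45 + -2·23 = -125
  a_9 = -1·-125 + 0·79 + -2·-45 = 215
  a_10 = -1·215 + 0·-125 + -2·79 = -373

-1,0,-2 ; -373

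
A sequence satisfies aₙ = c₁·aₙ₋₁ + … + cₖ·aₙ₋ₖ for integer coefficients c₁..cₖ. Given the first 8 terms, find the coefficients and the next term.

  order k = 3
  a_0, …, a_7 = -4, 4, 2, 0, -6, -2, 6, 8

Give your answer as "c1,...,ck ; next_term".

0,-1,-1 ; -4

  a_3 = 0·2 + -1·4 + -1·-4 = 0
  a_4 = 0·0 + -1·2 + -1·4 = -6
  a_5 = 0·-6 + -1·0 + -1·2 = -2
  a_6 = 0·-2 + -1·-6 + -1·0 = 6
  a_7 = 0·6 + -1·-2 + -1·-6 = 8
  a_8 = 0·8 + -1·6 + -1·-2 = -4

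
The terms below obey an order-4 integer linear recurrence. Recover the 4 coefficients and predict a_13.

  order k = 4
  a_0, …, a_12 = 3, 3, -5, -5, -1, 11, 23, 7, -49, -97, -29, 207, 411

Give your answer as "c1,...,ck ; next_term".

1,-2,-1,-1 ; 123

  a_4 = 1·-5 + -2·-5 + -1·3 + -1·3 = -1
  a_5 = 1·-1 + -2·-5 + -1·-5 + -1·3 = 11
  a_6 = 1·11 + -2·-1 + -1·-5 + -1·-5 = 23
  a_7 = 1·23 + -2·11 + -1·-1 + -1·-5 = 7
  a_8 = 1·7 + -2·23 + -1·11 + -1·-1 = -49
  a_9 = 1·-49 + -2·7 + -1·23 + -1·11 = -97
  a_10 = 1·-97 + -2·-49 + -1·7 + -1·23 = -29
  a_11 = 1·-29 + -2·-97 + -1·-49 + -1·7 = 207
  a_12 = 1·207 + -2·-29 + -1·-97 + -1·-49 = 411
  a_13 = 1·411 + -2·207 + -1·-29 + -1·-97 = 123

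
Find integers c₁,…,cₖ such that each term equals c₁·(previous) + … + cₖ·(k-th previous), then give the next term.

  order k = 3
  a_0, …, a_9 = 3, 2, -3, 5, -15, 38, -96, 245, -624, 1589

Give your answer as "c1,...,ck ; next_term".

  a_3 = -2·-3 + 1·2 + -1·3 = 5
  a_4 = -2·5 + 1·-3 + -1·2 = -15
  a_5 = -2·-15 + 1·5 + -1·-3 = 38
  a_6 = -2·38 + 1·-15 + -1·5 = -96
  a_7 = -2·-96 + 1·38 + -1·-15 = 245
  a_8 = -2·245 + 1·-96 + -1·38 = -624
  a_9 = -2·-624 + 1·245 + -1·-96 = 1589
  a_10 = -2·1589 + 1·-624 + -1·245 = -4047

-2,1,-1 ; -4047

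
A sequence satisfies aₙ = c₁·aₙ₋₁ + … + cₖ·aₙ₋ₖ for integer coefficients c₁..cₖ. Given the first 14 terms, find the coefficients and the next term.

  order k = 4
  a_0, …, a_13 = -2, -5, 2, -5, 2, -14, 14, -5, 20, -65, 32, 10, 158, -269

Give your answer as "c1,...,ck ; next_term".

0,-1,-2,3 ; -82

  a_4 = 0·-5 + -1·2 + -2·-5 + 3·-2 = 2
  a_5 = 0·2 + -1·-5 + -2·2 + 3·-5 = -14
  a_6 = 0·-14 + -1·2 + -2·-5 + 3·2 = 14
  a_7 = 0·14 + -1·-14 + -2·2 + 3·-5 = -5
  a_8 = 0·-5 + -1·14 + -2·-14 + 3·2 = 20
  a_9 = 0·20 + -1·-5 + -2·14 + 3·-14 = -65
  a_10 = 0·-65 + -1·20 + -2·-5 + 3·14 = 32
  a_11 = 0·32 + -1·-65 + -2·20 + 3·-5 = 10
  a_12 = 0·10 + -1·32 + -2·-65 + 3·20 = 158
  a_13 = 0·158 + -1·10 + -2·32 + 3·-65 = -269
  a_14 = 0·-269 + -1·158 + -2·10 + 3·32 = -82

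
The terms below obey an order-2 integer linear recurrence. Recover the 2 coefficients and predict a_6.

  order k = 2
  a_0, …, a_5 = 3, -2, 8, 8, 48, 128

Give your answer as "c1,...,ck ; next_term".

2,4 ; 448

  a_2 = 2·-2 + 4·3 = 8
  a_3 = 2·8 + 4·-2 = 8
  a_4 = 2·8 + 4·8 = 48
  a_5 = 2·48 + 4·8 = 128
  a_6 = 2·128 + 4·48 = 448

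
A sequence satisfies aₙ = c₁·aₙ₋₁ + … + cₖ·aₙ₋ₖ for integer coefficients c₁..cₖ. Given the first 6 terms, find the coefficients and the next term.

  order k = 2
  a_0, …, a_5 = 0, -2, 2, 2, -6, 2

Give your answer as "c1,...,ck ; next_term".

  a_2 = -1·-2 + -2·0 = 2
  a_3 = -1·2 + -2·-2 = 2
  a_4 = -1·2 + -2·2 = -6
  a_5 = -1·-6 + -2·2 = 2
  a_6 = -1·2 + -2·-6 = 10

-1,-2 ; 10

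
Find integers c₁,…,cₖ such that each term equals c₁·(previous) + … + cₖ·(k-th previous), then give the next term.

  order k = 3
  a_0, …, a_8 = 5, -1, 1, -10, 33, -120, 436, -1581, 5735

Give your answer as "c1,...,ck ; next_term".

-3,2,-1 ; -20803

  a_3 = -3·1 + 2·-1 + -1·5 = -10
  a_4 = -3·-10 + 2·1 + -1·-1 = 33
  a_5 = -3·33 + 2·-10 + -1·1 = -120
  a_6 = -3·-120 + 2·33 + -1·-10 = 436
  a_7 = -3·436 + 2·-120 + -1·33 = -1581
  a_8 = -3·-1581 + 2·436 + -1·-120 = 5735
  a_9 = -3·5735 + 2·-1581 + -1·436 = -20803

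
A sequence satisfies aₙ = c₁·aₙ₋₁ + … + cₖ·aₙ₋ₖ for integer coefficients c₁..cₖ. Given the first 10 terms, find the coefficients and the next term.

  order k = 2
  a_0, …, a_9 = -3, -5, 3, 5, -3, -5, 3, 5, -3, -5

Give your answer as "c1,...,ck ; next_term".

0,-1 ; 3

  a_2 = 0·-5 + -1·-3 = 3
  a_3 = 0·3 + -1·-5 = 5
  a_4 = 0·5 + -1·3 = -3
  a_5 = 0·-3 + -1·5 = -5
  a_6 = 0·-5 + -1·-3 = 3
  a_7 = 0·3 + -1·-5 = 5
  a_8 = 0·5 + -1·3 = -3
  a_9 = 0·-3 + -1·5 = -5
  a_10 = 0·-5 + -1·-3 = 3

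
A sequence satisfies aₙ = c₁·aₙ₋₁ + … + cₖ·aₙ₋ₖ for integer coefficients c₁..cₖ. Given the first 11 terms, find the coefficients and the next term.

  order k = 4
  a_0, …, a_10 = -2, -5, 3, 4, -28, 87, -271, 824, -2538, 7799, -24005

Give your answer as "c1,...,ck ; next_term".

-3,1,3,2 ; 73848

  a_4 = -3·4 + 1·3 + 3·-5 + 2·-2 = -28
  a_5 = -3·-28 + 1·4 + 3·3 + 2·-5 = 87
  a_6 = -3·87 + 1·-28 + 3·4 + 2·3 = -271
  a_7 = -3·-271 + 1·87 + 3·-28 + 2·4 = 824
  a_8 = -3·824 + 1·-271 + 3·87 + 2·-28 = -2538
  a_9 = -3·-2538 + 1·824 + 3·-271 + 2·87 = 7799
  a_10 = -3·7799 + 1·-2538 + 3·824 + 2·-271 = -24005
  a_11 = -3·-24005 + 1·7799 + 3·-2538 + 2·824 = 73848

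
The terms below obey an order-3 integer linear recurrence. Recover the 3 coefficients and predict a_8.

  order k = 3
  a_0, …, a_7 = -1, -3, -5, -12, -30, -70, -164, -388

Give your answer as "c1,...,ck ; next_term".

2,0,2 ; -916

  a_3 = 2·-5 + 0·-3 + 2·-1 = -12
  a_4 = 2·-12 + 0·-5 + 2·-3 = -30
  a_5 = 2·-30 + 0·-12 + 2·-5 = -70
  a_6 = 2·-70 + 0·-30 + 2·-12 = -164
  a_7 = 2·-164 + 0·-70 + 2·-30 = -388
  a_8 = 2·-388 + 0·-164 + 2·-70 = -916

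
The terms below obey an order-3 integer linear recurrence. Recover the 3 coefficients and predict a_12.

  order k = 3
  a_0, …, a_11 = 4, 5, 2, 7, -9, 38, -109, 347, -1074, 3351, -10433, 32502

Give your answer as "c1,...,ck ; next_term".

  a_3 = -3·2 + 1·5 + 2·4 = 7
  a_4 = -3·7 + 1·2 + 2·5 = -9
  a_5 = -3·-9 + 1·7 + 2·2 = 38
  a_6 = -3·38 + 1·-9 + 2·7 = -109
  a_7 = -3·-109 + 1·38 + 2·-9 = 347
  a_8 = -3·347 + 1·-109 + 2·38 = -1074
  a_9 = -3·-1074 + 1·347 + 2·-109 = 3351
  a_10 = -3·3351 + 1·-1074 + 2·347 = -10433
  a_11 = -3·-10433 + 1·3351 + 2·-1074 = 32502
  a_12 = -3·32502 + 1·-10433 + 2·3351 = -101237

-3,1,2 ; -101237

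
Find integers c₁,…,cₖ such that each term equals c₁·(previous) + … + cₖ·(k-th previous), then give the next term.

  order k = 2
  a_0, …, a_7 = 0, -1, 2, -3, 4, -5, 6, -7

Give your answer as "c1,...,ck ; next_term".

  a_2 = -2·-1 + -1·0 = 2
  a_3 = -2·2 + -1·-1 = -3
  a_4 = -2·-3 + -1·2 = 4
  a_5 = -2·4 + -1·-3 = -5
  a_6 = -2·-5 + -1·4 = 6
  a_7 = -2·6 + -1·-5 = -7
  a_8 = -2·-7 + -1·6 = 8

-2,-1 ; 8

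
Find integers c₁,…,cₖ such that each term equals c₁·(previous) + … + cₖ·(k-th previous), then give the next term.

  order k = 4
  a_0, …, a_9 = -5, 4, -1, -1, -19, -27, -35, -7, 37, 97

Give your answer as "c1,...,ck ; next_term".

2,-1,-2,2 ; 101

  a_4 = 2·-1 + -1·-1 + -2·4 + 2·-5 = -19
  a_5 = 2·-19 + -1·-1 + -2·-1 + 2·4 = -27
  a_6 = 2·-27 + -1·-19 + -2·-1 + 2·-1 = -35
  a_7 = 2·-35 + -1·-27 + -2·-19 + 2·-1 = -7
  a_8 = 2·-7 + -1·-35 + -2·-27 + 2·-19 = 37
  a_9 = 2·37 + -1·-7 + -2·-35 + 2·-27 = 97
  a_10 = 2·97 + -1·37 + -2·-7 + 2·-35 = 101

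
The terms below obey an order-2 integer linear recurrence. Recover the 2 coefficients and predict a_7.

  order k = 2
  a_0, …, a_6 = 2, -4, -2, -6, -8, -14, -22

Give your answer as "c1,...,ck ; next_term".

  a_2 = 1·-4 + 1·2 = -2
  a_3 = 1·-2 + 1·-4 = -6
  a_4 = 1·-6 + 1·-2 = -8
  a_5 = 1·-8 + 1·-6 = -14
  a_6 = 1·-14 + 1·-8 = -22
  a_7 = 1·-22 + 1·-14 = -36

1,1 ; -36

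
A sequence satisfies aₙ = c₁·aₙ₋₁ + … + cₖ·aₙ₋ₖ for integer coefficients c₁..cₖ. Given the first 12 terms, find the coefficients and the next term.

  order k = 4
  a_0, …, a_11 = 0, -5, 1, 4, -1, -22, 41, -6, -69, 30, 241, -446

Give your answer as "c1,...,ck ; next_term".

-2,-3,-2,2 ; -29

  a_4 = -2·4 + -3·1 + -2·-5 + 2·0 = -1
  a_5 = -2·-1 + -3·4 + -2·1 + 2·-5 = -22
  a_6 = -2·-22 + -3·-1 + -2·4 + 2·1 = 41
  a_7 = -2·41 + -3·-22 + -2·-1 + 2·4 = -6
  a_8 = -2·-6 + -3·41 + -2·-22 + 2·-1 = -69
  a_9 = -2·-69 + -3·-6 + -2·41 + 2·-22 = 30
  a_10 = -2·30 + -3·-69 + -2·-6 + 2·41 = 241
  a_11 = -2·241 + -3·30 + -2·-69 + 2·-6 = -446
  a_12 = -2·-446 + -3·241 + -2·30 + 2·-69 = -29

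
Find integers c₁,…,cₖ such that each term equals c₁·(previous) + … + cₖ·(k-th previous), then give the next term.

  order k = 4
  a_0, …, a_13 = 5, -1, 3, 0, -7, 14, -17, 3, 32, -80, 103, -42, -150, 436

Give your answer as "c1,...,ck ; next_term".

  a_4 = -1·0 + 0·3 + 2·-1 + -1·5 = -7
  a_5 = -1·-7 + 0·0 + 2·3 + -1·-1 = 14
  a_6 = -1·14 + 0·-7 + 2·0 + -1·3 = -17
  a_7 = -1·-17 + 0·14 + 2·-7 + -1·0 = 3
  a_8 = -1·3 + 0·-17 + 2·14 + -1·-7 = 32
  a_9 = -1·32 + 0·3 + 2·-17 + -1·14 = -80
  a_10 = -1·-80 + 0·32 + 2·3 + -1·-17 = 103
  a_11 = -1·103 + 0·-80 + 2·32 + -1·3 = -42
  a_12 = -1·-42 + 0·103 + 2·-80 + -1·32 = -150
  a_13 = -1·-150 + 0·-42 + 2·103 + -1·-80 = 436
  a_14 = -1·436 + 0·-150 + 2·-42 + -1·103 = -623

-1,0,2,-1 ; -623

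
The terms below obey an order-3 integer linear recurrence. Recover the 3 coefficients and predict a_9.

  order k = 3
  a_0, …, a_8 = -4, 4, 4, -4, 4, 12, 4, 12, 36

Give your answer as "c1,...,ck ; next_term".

1,0,2 ; 44

  a_3 = 1·4 + 0·4 + 2·-4 = -4
  a_4 = 1·-4 + 0·4 + 2·4 = 4
  a_5 = 1·4 + 0·-4 + 2·4 = 12
  a_6 = 1·12 + 0·4 + 2·-4 = 4
  a_7 = 1·4 + 0·12 + 2·4 = 12
  a_8 = 1·12 + 0·4 + 2·12 = 36
  a_9 = 1·36 + 0·12 + 2·4 = 44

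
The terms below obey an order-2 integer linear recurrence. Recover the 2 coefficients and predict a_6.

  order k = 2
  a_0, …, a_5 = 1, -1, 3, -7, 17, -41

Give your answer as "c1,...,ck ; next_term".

-2,1 ; 99

  a_2 = -2·-1 + 1·1 = 3
  a_3 = -2·3 + 1·-1 = -7
  a_4 = -2·-7 + 1·3 = 17
  a_5 = -2·17 + 1·-7 = -41
  a_6 = -2·-41 + 1·17 = 99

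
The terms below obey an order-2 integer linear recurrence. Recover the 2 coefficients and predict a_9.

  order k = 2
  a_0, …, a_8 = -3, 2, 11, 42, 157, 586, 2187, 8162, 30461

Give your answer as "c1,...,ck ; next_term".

  a_2 = 4·2 + -1·-3 = 11
  a_3 = 4·11 + -1·2 = 42
  a_4 = 4·42 + -1·11 = 157
  a_5 = 4·157 + -1·42 = 586
  a_6 = 4·586 + -1·157 = 2187
  a_7 = 4·2187 + -1·586 = 8162
  a_8 = 4·8162 + -1·2187 = 30461
  a_9 = 4·30461 + -1·8162 = 113682

4,-1 ; 113682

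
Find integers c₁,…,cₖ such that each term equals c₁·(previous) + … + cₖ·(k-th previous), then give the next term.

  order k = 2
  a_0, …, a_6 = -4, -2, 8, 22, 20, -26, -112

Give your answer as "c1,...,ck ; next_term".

2,-3 ; -146

  a_2 = 2·-2 + -3·-4 = 8
  a_3 = 2·8 + -3·-2 = 22
  a_4 = 2·22 + -3·8 = 20
  a_5 = 2·20 + -3·22 = -26
  a_6 = 2·-26 + -3·20 = -112
  a_7 = 2·-112 + -3·-26 = -146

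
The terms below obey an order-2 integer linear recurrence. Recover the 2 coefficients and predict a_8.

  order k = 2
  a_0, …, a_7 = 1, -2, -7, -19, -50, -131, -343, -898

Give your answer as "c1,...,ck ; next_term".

  a_2 = 3·-2 + -1·1 = -7
  a_3 = 3·-7 + -1·-2 = -19
  a_4 = 3·-19 + -1·-7 = -50
  a_5 = 3·-50 + -1·-19 = -131
  a_6 = 3·-131 + -1·-50 = -343
  a_7 = 3·-343 + -1·-131 = -898
  a_8 = 3·-898 + -1·-343 = -2351

3,-1 ; -2351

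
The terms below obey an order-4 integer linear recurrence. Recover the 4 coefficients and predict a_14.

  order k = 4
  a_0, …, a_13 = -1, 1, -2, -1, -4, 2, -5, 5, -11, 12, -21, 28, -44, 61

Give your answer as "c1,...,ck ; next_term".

0,1,-1,1 ; -93

  a_4 = 0·-1 + 1·-2 + -1·1 + 1·-1 = -4
  a_5 = 0·-4 + 1·-1 + -1·-2 + 1·1 = 2
  a_6 = 0·2 + 1·-4 + -1·-1 + 1·-2 = -5
  a_7 = 0·-5 + 1·2 + -1·-4 + 1·-1 = 5
  a_8 = 0·5 + 1·-5 + -1·2 + 1·-4 = -11
  a_9 = 0·-11 + 1·5 + -1·-5 + 1·2 = 12
  a_10 = 0·12 + 1·-11 + -1·5 + 1·-5 = -21
  a_11 = 0·-21 + 1·12 + -1·-11 + 1·5 = 28
  a_12 = 0·28 + 1·-21 + -1·12 + 1·-11 = -44
  a_13 = 0·-44 + 1·28 + -1·-21 + 1·12 = 61
  a_14 = 0·61 + 1·-44 + -1·28 + 1·-21 = -93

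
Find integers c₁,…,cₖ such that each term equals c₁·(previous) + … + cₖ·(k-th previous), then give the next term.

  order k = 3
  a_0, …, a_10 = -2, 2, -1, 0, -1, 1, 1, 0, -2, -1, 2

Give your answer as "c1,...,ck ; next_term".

0,-1,-1 ; 3

  a_3 = 0·-1 + -1·2 + -1·-2 = 0
  a_4 = 0·0 + -1·-1 + -1·2 = -1
  a_5 = 0·-1 + -1·0 + -1·-1 = 1
  a_6 = 0·1 + -1·-1 + -1·0 = 1
  a_7 = 0·1 + -1·1 + -1·-1 = 0
  a_8 = 0·0 + -1·1 + -1·1 = -2
  a_9 = 0·-2 + -1·0 + -1·1 = -1
  a_10 = 0·-1 + -1·-2 + -1·0 = 2
  a_11 = 0·2 + -1·-1 + -1·-2 = 3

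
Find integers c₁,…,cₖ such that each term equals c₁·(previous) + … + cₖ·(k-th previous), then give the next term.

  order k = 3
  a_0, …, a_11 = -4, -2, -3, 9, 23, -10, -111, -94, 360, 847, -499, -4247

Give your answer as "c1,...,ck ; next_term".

  a_3 = 1·-3 + -4·-2 + -1·-4 = 9
  a_4 = 1·9 + -4·-3 + -1·-2 = 23
  a_5 = 1·23 + -4·9 + -1·-3 = -10
  a_6 = 1·-10 + -4·23 + -1·9 = -111
  a_7 = 1·-111 + -4·-10 + -1·23 = -94
  a_8 = 1·-94 + -4·-111 + -1·-10 = 360
  a_9 = 1·360 + -4·-94 + -1·-111 = 847
  a_10 = 1·847 + -4·360 + -1·-94 = -499
  a_11 = 1·-499 + -4·847 + -1·360 = -4247
  a_12 = 1·-4247 + -4·-499 + -1·847 = -3098

1,-4,-1 ; -3098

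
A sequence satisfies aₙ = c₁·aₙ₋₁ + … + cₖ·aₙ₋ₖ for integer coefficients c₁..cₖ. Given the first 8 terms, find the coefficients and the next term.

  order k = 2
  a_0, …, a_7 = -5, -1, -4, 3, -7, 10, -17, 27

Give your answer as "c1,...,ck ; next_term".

  a_2 = -1·-1 + 1·-5 = -4
  a_3 = -1·-4 + 1·-1 = 3
  a_4 = -1·3 + 1·-4 = -7
  a_5 = -1·-7 + 1·3 = 10
  a_6 = -1·10 + 1·-7 = -17
  a_7 = -1·-17 + 1·10 = 27
  a_8 = -1·27 + 1·-17 = -44

-1,1 ; -44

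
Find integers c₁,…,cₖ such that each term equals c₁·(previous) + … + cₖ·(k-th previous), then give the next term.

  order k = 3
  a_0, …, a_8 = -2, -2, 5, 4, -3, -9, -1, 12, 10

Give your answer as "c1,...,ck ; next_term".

0,-1,-1 ; -11

  a_3 = 0·5 + -1·-2 + -1·-2 = 4
  a_4 = 0·4 + -1·5 + -1·-2 = -3
  a_5 = 0·-3 + -1·4 + -1·5 = -9
  a_6 = 0·-9 + -1·-3 + -1·4 = -1
  a_7 = 0·-1 + -1·-9 + -1·-3 = 12
  a_8 = 0·12 + -1·-1 + -1·-9 = 10
  a_9 = 0·10 + -1·12 + -1·-1 = -11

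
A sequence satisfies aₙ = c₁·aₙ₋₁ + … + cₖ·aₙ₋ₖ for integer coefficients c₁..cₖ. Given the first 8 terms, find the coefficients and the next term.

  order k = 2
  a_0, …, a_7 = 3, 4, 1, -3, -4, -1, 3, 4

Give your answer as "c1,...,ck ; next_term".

1,-1 ; 1

  a_2 = 1·4 + -1·3 = 1
  a_3 = 1·1 + -1·4 = -3
  a_4 = 1·-3 + -1·1 = -4
  a_5 = 1·-4 + -1·-3 = -1
  a_6 = 1·-1 + -1·-4 = 3
  a_7 = 1·3 + -1·-1 = 4
  a_8 = 1·4 + -1·3 = 1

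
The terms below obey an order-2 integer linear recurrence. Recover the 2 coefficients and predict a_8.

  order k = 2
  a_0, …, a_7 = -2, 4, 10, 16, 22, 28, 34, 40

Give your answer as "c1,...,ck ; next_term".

  a_2 = 2·4 + -1·-2 = 10
  a_3 = 2·10 + -1·4 = 16
  a_4 = 2·16 + -1·10 = 22
  a_5 = 2·22 + -1·16 = 28
  a_6 = 2·28 + -1·22 = 34
  a_7 = 2·34 + -1·28 = 40
  a_8 = 2·40 + -1·34 = 46

2,-1 ; 46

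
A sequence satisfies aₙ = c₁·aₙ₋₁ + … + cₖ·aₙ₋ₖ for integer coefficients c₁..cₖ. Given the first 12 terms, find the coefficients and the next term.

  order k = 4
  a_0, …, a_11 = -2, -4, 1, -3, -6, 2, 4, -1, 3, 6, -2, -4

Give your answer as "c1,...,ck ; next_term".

1,-1,1,-1 ; 1

  a_4 = 1·-3 + -1·1 + 1·-4 + -1·-2 = -6
  a_5 = 1·-6 + -1·-3 + 1·1 + -1·-4 = 2
  a_6 = 1·2 + -1·-6 + 1·-3 + -1·1 = 4
  a_7 = 1·4 + -1·2 + 1·-6 + -1·-3 = -1
  a_8 = 1·-1 + -1·4 + 1·2 + -1·-6 = 3
  a_9 = 1·3 + -1·-1 + 1·4 + -1·2 = 6
  a_10 = 1·6 + -1·3 + 1·-1 + -1·4 = -2
  a_11 = 1·-2 + -1·6 + 1·3 + -1·-1 = -4
  a_12 = 1·-4 + -1·-2 + 1·6 + -1·3 = 1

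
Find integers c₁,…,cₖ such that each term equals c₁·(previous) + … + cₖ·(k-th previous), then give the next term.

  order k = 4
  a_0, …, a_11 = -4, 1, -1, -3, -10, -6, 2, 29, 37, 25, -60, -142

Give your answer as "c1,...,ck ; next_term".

  a_4 = 1·-3 + 0·-1 + -3·1 + 1·-4 = -10
  a_5 = 1·-10 + 0·-3 + -3·-1 + 1·1 = -6
  a_6 = 1·-6 + 0·-10 + -3·-3 + 1·-1 = 2
  a_7 = 1·2 + 0·-6 + -3·-10 + 1·-3 = 29
  a_8 = 1·29 + 0·2 + -3·-6 + 1·-10 = 37
  a_9 = 1·37 + 0·29 + -3·2 + 1·-6 = 25
  a_10 = 1·25 + 0·37 + -3·29 + 1·2 = -60
  a_11 = 1·-60 + 0·25 + -3·37 + 1·29 = -142
  a_12 = 1·-142 + 0·-60 + -3·25 + 1·37 = -180

1,0,-3,1 ; -180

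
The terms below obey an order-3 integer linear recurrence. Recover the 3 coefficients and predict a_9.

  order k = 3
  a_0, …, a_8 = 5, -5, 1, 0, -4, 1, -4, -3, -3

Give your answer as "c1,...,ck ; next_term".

0,1,1 ; -7

  a_3 = 0·1 + 1·-5 + 1·5 = 0
  a_4 = 0·0 + 1·1 + 1·-5 = -4
  a_5 = 0·-4 + 1·0 + 1·1 = 1
  a_6 = 0·1 + 1·-4 + 1·0 = -4
  a_7 = 0·-4 + 1·1 + 1·-4 = -3
  a_8 = 0·-3 + 1·-4 + 1·1 = -3
  a_9 = 0·-3 + 1·-3 + 1·-4 = -7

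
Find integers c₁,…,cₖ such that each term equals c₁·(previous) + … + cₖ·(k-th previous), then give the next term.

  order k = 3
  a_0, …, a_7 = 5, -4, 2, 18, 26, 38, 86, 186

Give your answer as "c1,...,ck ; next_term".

  a_3 = 2·2 + -1·-4 + 2·5 = 18
  a_4 = 2·18 + -1·2 + 2·-4 = 26
  a_5 = 2·26 + -1·18 + 2·2 = 38
  a_6 = 2·38 + -1·26 + 2·18 = 86
  a_7 = 2·86 + -1·38 + 2·26 = 186
  a_8 = 2·186 + -1·86 + 2·38 = 362

2,-1,2 ; 362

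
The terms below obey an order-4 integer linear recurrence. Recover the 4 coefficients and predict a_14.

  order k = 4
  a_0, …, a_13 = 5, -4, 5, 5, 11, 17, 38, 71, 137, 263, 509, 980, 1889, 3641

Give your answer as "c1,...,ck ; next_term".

1,1,1,1 ; 7019

  a_4 = 1·5 + 1·5 + 1·-4 + 1·5 = 11
  a_5 = 1·11 + 1·5 + 1·5 + 1·-4 = 17
  a_6 = 1·17 + 1·11 + 1·5 + 1·5 = 38
  a_7 = 1·38 + 1·17 + 1·11 + 1·5 = 71
  a_8 = 1·71 + 1·38 + 1·17 + 1·11 = 137
  a_9 = 1·137 + 1·71 + 1·38 + 1·17 = 263
  a_10 = 1·263 + 1·137 + 1·71 + 1·38 = 509
  a_11 = 1·509 + 1·263 + 1·137 + 1·71 = 980
  a_12 = 1·980 + 1·509 + 1·263 + 1·137 = 1889
  a_13 = 1·1889 + 1·980 + 1·509 + 1·263 = 3641
  a_14 = 1·3641 + 1·1889 + 1·980 + 1·509 = 7019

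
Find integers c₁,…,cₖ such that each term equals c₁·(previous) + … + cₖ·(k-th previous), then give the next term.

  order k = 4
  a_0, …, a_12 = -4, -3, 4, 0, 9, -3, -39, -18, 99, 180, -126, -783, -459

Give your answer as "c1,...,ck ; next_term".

0,-3,-3,-3 ; 2187

  a_4 = 0·0 + -3·4 + -3·-3 + -3·-4 = 9
  a_5 = 0·9 + -3·0 + -3·4 + -3·-3 = -3
  a_6 = 0·-3 + -3·9 + -3·0 + -3·4 = -39
  a_7 = 0·-39 + -3·-3 + -3·9 + -3·0 = -18
  a_8 = 0·-18 + -3·-39 + -3·-3 + -3·9 = 99
  a_9 = 0·99 + -3·-18 + -3·-39 + -3·-3 = 180
  a_10 = 0·180 + -3·99 + -3·-18 + -3·-39 = -126
  a_11 = 0·-126 + -3·180 + -3·99 + -3·-18 = -783
  a_12 = 0·-783 + -3·-126 + -3·180 + -3·99 = -459
  a_13 = 0·-459 + -3·-783 + -3·-126 + -3·180 = 2187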